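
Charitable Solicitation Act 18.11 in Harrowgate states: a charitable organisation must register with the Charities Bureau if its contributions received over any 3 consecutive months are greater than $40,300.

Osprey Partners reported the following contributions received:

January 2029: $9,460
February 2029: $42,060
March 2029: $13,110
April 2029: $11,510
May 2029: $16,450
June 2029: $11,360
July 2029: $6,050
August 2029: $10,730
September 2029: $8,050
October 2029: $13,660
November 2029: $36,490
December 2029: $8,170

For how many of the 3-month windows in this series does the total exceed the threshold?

5

January 2029–March 2029: $9,460 + $42,060 + $13,110 = $64,630 (over)
February 2029–April 2029: $42,060 + $13,110 + $11,510 = $66,680 (over)
March 2029–May 2029: $13,110 + $11,510 + $16,450 = $41,070 (over)
April 2029–June 2029: $11,510 + $16,450 + $11,360 = $39,320 (under)
May 2029–July 2029: $16,450 + $11,360 + $6,050 = $33,860 (under)
June 2029–August 2029: $11,360 + $6,050 + $10,730 = $28,140 (under)
July 2029–September 2029: $6,050 + $10,730 + $8,050 = $24,830 (under)
August 2029–October 2029: $10,730 + $8,050 + $13,660 = $32,440 (under)
September 2029–November 2029: $8,050 + $13,660 + $36,490 = $58,200 (over)
October 2029–December 2029: $13,660 + $36,490 + $8,170 = $58,320 (over)
5 windows exceed the threshold.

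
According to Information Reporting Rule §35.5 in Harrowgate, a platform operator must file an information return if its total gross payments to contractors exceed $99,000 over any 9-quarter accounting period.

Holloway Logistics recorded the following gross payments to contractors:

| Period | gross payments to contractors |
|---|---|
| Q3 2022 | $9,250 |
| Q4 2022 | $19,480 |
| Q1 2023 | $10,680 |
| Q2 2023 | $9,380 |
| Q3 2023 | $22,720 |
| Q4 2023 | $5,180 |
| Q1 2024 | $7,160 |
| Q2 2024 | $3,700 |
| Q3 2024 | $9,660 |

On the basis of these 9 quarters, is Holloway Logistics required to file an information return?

No

Total gross payments to contractors: $9,250 + $19,480 + $10,680 + $9,380 + $22,720 + $5,180 + $7,160 + $3,700 + $9,660 = $97,210.
$97,210 ≤ $99,000, so the threshold is not exceeded.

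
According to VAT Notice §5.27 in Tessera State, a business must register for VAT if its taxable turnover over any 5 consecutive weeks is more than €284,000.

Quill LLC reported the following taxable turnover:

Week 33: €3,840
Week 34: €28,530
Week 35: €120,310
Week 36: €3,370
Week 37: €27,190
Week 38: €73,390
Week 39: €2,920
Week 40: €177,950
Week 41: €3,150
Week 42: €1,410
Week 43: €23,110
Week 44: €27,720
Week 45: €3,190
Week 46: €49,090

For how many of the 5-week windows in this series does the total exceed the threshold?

2

Week 33–Week 37: €3,840 + €28,530 + €120,310 + €3,370 + €27,190 = €183,240 (under)
Week 34–Week 38: €28,530 + €120,310 + €3,370 + €27,190 + €73,390 = €252,790 (under)
Week 35–Week 39: €120,310 + €3,370 + €27,190 + €73,390 + €2,920 = €227,180 (under)
Week 36–Week 40: €3,370 + €27,190 + €73,390 + €2,920 + €177,950 = €284,820 (over)
Week 37–Week 41: €27,190 + €73,390 + €2,920 + €177,950 + €3,150 = €284,600 (over)
Week 38–Week 42: €73,390 + €2,920 + €177,950 + €3,150 + €1,410 = €258,820 (under)
Week 39–Week 43: €2,920 + €177,950 + €3,150 + €1,410 + €23,110 = €208,540 (under)
Week 40–Week 44: €177,950 + €3,150 + €1,410 + €23,110 + €27,720 = €233,340 (under)
Week 41–Week 45: €3,150 + €1,410 + €23,110 + €27,720 + €3,190 = €58,580 (under)
Week 42–Week 46: €1,410 + €23,110 + €27,720 + €3,190 + €49,090 = €104,520 (under)
2 windows exceed the threshold.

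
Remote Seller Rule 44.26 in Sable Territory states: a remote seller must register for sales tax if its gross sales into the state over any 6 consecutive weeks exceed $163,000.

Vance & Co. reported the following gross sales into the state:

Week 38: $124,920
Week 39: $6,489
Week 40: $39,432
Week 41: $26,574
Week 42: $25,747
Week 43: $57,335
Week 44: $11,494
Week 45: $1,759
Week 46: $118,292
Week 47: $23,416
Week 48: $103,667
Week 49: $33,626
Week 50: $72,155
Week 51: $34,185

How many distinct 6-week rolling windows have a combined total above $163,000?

Week 38–Week 43: $124,920 + $6,489 + $39,432 + $26,574 + $25,747 + $57,335 = $280,497 (over)
Week 39–Week 44: $6,489 + $39,432 + $26,574 + $25,747 + $57,335 + $11,494 = $167,071 (over)
Week 40–Week 45: $39,432 + $26,574 + $25,747 + $57,335 + $11,494 + $1,759 = $162,341 (under)
Week 41–Week 46: $26,574 + $25,747 + $57,335 + $11,494 + $1,759 + $118,292 = $241,201 (over)
Week 42–Week 47: $25,747 + $57,335 + $11,494 + $1,759 + $118,292 + $23,416 = $238,043 (over)
Week 43–Week 48: $57,335 + $11,494 + $1,759 + $118,292 + $23,416 + $103,667 = $315,963 (over)
Week 44–Week 49: $11,494 + $1,759 + $118,292 + $23,416 + $103,667 + $33,626 = $292,254 (over)
Week 45–Week 50: $1,759 + $118,292 + $23,416 + $103,667 + $33,626 + $72,155 = $352,915 (over)
Week 46–Week 51: $118,292 + $23,416 + $103,667 + $33,626 + $72,155 + $34,185 = $385,341 (over)
8 windows exceed the threshold.

8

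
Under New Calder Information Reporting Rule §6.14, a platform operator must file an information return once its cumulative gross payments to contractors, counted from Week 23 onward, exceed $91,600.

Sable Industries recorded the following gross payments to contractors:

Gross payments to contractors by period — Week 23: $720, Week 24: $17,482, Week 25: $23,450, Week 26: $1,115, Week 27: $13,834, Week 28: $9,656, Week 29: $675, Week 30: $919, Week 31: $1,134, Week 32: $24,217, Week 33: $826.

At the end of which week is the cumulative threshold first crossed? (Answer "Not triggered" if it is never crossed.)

Through Week 23: $720
Through Week 24: $18,202
Through Week 25: $41,652
Through Week 26: $42,767
Through Week 27: $56,601
Through Week 28: $66,257
Through Week 29: $66,932
Through Week 30: $67,851
Through Week 31: $68,985
Through Week 32: $93,202 ← exceeds threshold

Week 32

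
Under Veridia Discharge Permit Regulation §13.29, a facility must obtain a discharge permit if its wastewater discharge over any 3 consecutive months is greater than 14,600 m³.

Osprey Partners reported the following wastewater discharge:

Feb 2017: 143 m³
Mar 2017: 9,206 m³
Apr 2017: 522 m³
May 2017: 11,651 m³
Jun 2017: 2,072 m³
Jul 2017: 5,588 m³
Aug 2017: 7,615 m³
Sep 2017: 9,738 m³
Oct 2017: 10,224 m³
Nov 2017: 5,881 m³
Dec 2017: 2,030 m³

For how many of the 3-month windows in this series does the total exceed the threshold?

Feb 2017–Apr 2017: 143 m³ + 9,206 m³ + 522 m³ = 9,871 m³ (under)
Mar 2017–May 2017: 9,206 m³ + 522 m³ + 11,651 m³ = 21,379 m³ (over)
Apr 2017–Jun 2017: 522 m³ + 11,651 m³ + 2,072 m³ = 14,245 m³ (under)
May 2017–Jul 2017: 11,651 m³ + 2,072 m³ + 5,588 m³ = 19,311 m³ (over)
Jun 2017–Aug 2017: 2,072 m³ + 5,588 m³ + 7,615 m³ = 15,275 m³ (over)
Jul 2017–Sep 2017: 5,588 m³ + 7,615 m³ + 9,738 m³ = 22,941 m³ (over)
Aug 2017–Oct 2017: 7,615 m³ + 9,738 m³ + 10,224 m³ = 27,577 m³ (over)
Sep 2017–Nov 2017: 9,738 m³ + 10,224 m³ + 5,881 m³ = 25,843 m³ (over)
Oct 2017–Dec 2017: 10,224 m³ + 5,881 m³ + 2,030 m³ = 18,135 m³ (over)
7 windows exceed the threshold.

7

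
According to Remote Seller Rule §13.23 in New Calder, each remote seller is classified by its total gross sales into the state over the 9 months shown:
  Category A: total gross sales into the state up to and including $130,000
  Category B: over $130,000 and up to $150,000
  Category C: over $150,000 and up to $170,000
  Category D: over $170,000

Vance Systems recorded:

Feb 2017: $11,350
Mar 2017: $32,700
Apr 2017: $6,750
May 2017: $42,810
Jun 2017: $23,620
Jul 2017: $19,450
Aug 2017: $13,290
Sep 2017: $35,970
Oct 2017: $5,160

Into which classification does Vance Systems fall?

Category D

Total gross sales into the state: $11,350 + $32,700 + $6,750 + $42,810 + $23,620 + $19,450 + $13,290 + $35,970 + $5,160 = $191,100.
$191,100 > $170,000, so Category D applies.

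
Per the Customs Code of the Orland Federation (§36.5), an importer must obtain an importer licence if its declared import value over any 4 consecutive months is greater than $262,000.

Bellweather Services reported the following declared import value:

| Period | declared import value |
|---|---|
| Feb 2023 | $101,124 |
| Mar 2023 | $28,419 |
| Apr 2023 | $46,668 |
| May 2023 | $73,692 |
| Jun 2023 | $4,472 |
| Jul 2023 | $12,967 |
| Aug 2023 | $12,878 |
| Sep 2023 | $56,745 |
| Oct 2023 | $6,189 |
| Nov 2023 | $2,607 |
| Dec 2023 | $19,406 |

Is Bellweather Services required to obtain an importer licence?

No

Feb 2023–May 2023: $101,124 + $28,419 + $46,668 + $73,692 = $249,903 (under)
Mar 2023–Jun 2023: $28,419 + $46,668 + $73,692 + $4,472 = $153,251 (under)
Apr 2023–Jul 2023: $46,668 + $73,692 + $4,472 + $12,967 = $137,799 (under)
May 2023–Aug 2023: $73,692 + $4,472 + $12,967 + $12,878 = $104,009 (under)
Jun 2023–Sep 2023: $4,472 + $12,967 + $12,878 + $56,745 = $87,062 (under)
Jul 2023–Oct 2023: $12,967 + $12,878 + $56,745 + $6,189 = $88,779 (under)
Aug 2023–Nov 2023: $12,878 + $56,745 + $6,189 + $2,607 = $78,419 (under)
Sep 2023–Dec 2023: $56,745 + $6,189 + $2,607 + $19,406 = $84,947 (under)
No window exceeds $262,000.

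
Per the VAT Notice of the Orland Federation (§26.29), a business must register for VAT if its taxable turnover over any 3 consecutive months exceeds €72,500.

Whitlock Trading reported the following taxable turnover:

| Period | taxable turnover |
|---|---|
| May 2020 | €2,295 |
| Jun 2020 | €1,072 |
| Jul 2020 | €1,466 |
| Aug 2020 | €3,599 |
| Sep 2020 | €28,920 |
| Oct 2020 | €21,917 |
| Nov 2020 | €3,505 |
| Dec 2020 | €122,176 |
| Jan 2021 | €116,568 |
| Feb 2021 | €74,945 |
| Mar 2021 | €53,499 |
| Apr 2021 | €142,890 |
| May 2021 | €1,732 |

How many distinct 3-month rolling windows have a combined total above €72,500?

May 2020–Jul 2020: €2,295 + €1,072 + €1,466 = €4,833 (under)
Jun 2020–Aug 2020: €1,072 + €1,466 + €3,599 = €6,137 (under)
Jul 2020–Sep 2020: €1,466 + €3,599 + €28,920 = €33,985 (under)
Aug 2020–Oct 2020: €3,599 + €28,920 + €21,917 = €54,436 (under)
Sep 2020–Nov 2020: €28,920 + €21,917 + €3,505 = €54,342 (under)
Oct 2020–Dec 2020: €21,917 + €3,505 + €122,176 = €147,598 (over)
Nov 2020–Jan 2021: €3,505 + €122,176 + €116,568 = €242,249 (over)
Dec 2020–Feb 2021: €122,176 + €116,568 + €74,945 = €313,689 (over)
Jan 2021–Mar 2021: €116,568 + €74,945 + €53,499 = €245,012 (over)
Feb 2021–Apr 2021: €74,945 + €53,499 + €142,890 = €271,334 (over)
Mar 2021–May 2021: €53,499 + €142,890 + €1,732 = €198,121 (over)
6 windows exceed the threshold.

6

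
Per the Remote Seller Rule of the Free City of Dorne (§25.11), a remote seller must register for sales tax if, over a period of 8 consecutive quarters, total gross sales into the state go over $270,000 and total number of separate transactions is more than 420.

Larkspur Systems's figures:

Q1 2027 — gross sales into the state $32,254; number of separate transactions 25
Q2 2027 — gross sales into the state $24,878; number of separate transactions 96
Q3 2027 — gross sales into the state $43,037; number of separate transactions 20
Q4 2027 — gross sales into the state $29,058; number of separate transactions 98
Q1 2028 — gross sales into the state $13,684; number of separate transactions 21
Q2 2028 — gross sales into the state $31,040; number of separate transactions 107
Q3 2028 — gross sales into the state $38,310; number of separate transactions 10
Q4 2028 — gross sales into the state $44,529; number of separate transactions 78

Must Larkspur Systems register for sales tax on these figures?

Total gross sales into the state: $32,254 + $24,878 + $43,037 + $29,058 + $13,684 + $31,040 + $38,310 + $44,529 = $256,790 (≤ $270,000).
Total number of separate transactions: 25 + 96 + 20 + 98 + 21 + 107 + 10 + 78 = 455 (> 420).
The test is 'and': the rule requires both, and at least one is not exceeded.

No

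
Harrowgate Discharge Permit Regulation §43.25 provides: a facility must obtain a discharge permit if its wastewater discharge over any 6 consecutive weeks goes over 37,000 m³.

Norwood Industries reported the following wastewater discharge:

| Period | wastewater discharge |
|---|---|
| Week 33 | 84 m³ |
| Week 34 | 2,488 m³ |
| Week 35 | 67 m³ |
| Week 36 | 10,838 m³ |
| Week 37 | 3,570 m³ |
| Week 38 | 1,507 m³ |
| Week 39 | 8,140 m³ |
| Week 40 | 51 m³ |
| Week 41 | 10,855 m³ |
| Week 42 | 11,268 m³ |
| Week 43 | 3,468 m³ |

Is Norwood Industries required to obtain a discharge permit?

No

Week 33–Week 38: 84 m³ + 2,488 m³ + 67 m³ + 10,838 m³ + 3,570 m³ + 1,507 m³ = 18,554 m³ (under)
Week 34–Week 39: 2,488 m³ + 67 m³ + 10,838 m³ + 3,570 m³ + 1,507 m³ + 8,140 m³ = 26,610 m³ (under)
Week 35–Week 40: 67 m³ + 10,838 m³ + 3,570 m³ + 1,507 m³ + 8,140 m³ + 51 m³ = 24,173 m³ (under)
Week 36–Week 41: 10,838 m³ + 3,570 m³ + 1,507 m³ + 8,140 m³ + 51 m³ + 10,855 m³ = 34,961 m³ (under)
Week 37–Week 42: 3,570 m³ + 1,507 m³ + 8,140 m³ + 51 m³ + 10,855 m³ + 11,268 m³ = 35,391 m³ (under)
Week 38–Week 43: 1,507 m³ + 8,140 m³ + 51 m³ + 10,855 m³ + 11,268 m³ + 3,468 m³ = 35,289 m³ (under)
No window exceeds 37,000 m³.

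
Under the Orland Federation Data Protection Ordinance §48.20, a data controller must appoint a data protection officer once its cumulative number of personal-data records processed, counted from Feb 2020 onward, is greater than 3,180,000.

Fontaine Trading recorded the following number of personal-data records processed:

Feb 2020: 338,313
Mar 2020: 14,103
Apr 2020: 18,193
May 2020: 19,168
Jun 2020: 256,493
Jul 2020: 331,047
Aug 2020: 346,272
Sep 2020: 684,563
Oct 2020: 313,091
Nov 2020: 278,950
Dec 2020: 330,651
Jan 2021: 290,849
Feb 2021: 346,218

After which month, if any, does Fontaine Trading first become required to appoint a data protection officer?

Jan 2021

Through Feb 2020: 338,313
Through Mar 2020: 352,416
Through Apr 2020: 370,609
Through May 2020: 389,777
Through Jun 2020: 646,270
Through Jul 2020: 977,317
Through Aug 2020: 1,323,589
Through Sep 2020: 2,008,152
Through Oct 2020: 2,321,243
Through Nov 2020: 2,600,193
Through Dec 2020: 2,930,844
Through Jan 2021: 3,221,693 ← exceeds threshold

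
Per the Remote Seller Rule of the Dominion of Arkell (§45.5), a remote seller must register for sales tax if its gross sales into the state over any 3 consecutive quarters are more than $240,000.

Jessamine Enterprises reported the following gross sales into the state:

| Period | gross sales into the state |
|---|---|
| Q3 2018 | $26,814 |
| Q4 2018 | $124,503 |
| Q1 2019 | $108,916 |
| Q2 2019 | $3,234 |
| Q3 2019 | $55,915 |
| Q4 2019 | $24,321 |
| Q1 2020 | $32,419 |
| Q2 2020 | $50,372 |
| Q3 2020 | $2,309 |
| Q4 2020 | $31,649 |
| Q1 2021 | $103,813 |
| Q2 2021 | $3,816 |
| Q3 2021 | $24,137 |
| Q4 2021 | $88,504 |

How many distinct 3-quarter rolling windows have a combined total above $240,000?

Q3 2018–Q1 2019: $26,814 + $124,503 + $108,916 = $260,233 (over)
Q4 2018–Q2 2019: $124,503 + $108,916 + $3,234 = $236,653 (under)
Q1 2019–Q3 2019: $108,916 + $3,234 + $55,915 = $168,065 (under)
Q2 2019–Q4 2019: $3,234 + $55,915 + $24,321 = $83,470 (under)
Q3 2019–Q1 2020: $55,915 + $24,321 + $32,419 = $112,655 (under)
Q4 2019–Q2 2020: $24,321 + $32,419 + $50,372 = $107,112 (under)
Q1 2020–Q3 2020: $32,419 + $50,372 + $2,309 = $85,100 (under)
Q2 2020–Q4 2020: $50,372 + $2,309 + $31,649 = $84,330 (under)
Q3 2020–Q1 2021: $2,309 + $31,649 + $103,813 = $137,771 (under)
Q4 2020–Q2 2021: $31,649 + $103,813 + $3,816 = $139,278 (under)
Q1 2021–Q3 2021: $103,813 + $3,816 + $24,137 = $131,766 (under)
Q2 2021–Q4 2021: $3,816 + $24,137 + $88,504 = $116,457 (under)
1 window exceeds the threshold.

1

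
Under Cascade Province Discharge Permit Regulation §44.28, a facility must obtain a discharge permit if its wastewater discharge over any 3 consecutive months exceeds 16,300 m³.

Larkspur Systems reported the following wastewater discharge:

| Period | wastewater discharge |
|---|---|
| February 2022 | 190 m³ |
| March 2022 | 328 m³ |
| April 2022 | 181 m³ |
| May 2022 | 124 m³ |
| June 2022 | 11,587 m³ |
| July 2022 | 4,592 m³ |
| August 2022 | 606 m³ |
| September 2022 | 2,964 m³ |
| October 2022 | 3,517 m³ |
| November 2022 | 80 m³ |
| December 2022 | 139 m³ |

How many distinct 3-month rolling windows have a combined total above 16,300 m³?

February 2022–April 2022: 190 m³ + 328 m³ + 181 m³ = 699 m³ (under)
March 2022–May 2022: 328 m³ + 181 m³ + 124 m³ = 633 m³ (under)
April 2022–June 2022: 181 m³ + 124 m³ + 11,587 m³ = 11,892 m³ (under)
May 2022–July 2022: 124 m³ + 11,587 m³ + 4,592 m³ = 16,303 m³ (over)
June 2022–August 2022: 11,587 m³ + 4,592 m³ + 606 m³ = 16,785 m³ (over)
July 2022–September 2022: 4,592 m³ + 606 m³ + 2,964 m³ = 8,162 m³ (under)
August 2022–October 2022: 606 m³ + 2,964 m³ + 3,517 m³ = 7,087 m³ (under)
September 2022–November 2022: 2,964 m³ + 3,517 m³ + 80 m³ = 6,561 m³ (under)
October 2022–December 2022: 3,517 m³ + 80 m³ + 139 m³ = 3,736 m³ (under)
2 windows exceed the threshold.

2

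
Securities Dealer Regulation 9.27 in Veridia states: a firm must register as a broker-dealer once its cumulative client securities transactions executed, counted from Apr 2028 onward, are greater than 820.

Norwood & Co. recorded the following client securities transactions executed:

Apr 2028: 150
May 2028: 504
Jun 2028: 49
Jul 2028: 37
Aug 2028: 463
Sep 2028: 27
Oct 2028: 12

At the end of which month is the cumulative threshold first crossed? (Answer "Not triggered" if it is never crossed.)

Through Apr 2028: 150
Through May 2028: 654
Through Jun 2028: 703
Through Jul 2028: 740
Through Aug 2028: 1,203 ← exceeds threshold

Aug 2028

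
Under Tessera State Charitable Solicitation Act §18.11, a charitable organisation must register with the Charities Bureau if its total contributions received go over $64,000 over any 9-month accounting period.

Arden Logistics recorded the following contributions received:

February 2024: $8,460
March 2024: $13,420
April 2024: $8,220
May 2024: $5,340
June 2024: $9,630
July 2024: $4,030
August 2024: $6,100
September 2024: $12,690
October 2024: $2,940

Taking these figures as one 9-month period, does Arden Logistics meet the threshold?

Yes

Total contributions received: $8,460 + $13,420 + $8,220 + $5,340 + $9,630 + $4,030 + $6,100 + $12,690 + $2,940 = $70,830.
$70,830 > $64,000, so the threshold is exceeded.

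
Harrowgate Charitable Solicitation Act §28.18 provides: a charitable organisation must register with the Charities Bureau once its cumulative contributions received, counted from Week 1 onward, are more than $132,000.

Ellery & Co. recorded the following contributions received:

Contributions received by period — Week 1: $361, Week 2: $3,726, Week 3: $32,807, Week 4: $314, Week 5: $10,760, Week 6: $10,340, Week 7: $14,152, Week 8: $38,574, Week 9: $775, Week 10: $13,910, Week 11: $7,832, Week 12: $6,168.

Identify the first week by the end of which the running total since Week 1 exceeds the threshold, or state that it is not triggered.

Through Week 1: $361
Through Week 2: $4,087
Through Week 3: $36,894
Through Week 4: $37,208
Through Week 5: $47,968
Through Week 6: $58,308
Through Week 7: $72,460
Through Week 8: $111,034
Through Week 9: $111,809
Through Week 10: $125,719
Through Week 11: $133,551 ← exceeds threshold

Week 11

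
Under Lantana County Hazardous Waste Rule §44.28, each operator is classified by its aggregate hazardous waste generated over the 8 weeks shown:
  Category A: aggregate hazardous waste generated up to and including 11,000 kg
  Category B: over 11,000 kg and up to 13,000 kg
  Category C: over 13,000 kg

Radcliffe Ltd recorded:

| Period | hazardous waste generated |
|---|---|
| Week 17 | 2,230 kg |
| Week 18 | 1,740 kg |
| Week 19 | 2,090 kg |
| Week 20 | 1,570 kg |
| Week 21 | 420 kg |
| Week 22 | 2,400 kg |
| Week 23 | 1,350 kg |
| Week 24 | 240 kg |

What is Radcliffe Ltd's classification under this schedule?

Aggregate hazardous waste generated: 2,230 kg + 1,740 kg + 2,090 kg + 1,570 kg + 420 kg + 2,400 kg + 1,350 kg + 240 kg = 12,040 kg.
11,000 kg < 12,040 kg ≤ 13,000 kg, so Category B applies.

Category B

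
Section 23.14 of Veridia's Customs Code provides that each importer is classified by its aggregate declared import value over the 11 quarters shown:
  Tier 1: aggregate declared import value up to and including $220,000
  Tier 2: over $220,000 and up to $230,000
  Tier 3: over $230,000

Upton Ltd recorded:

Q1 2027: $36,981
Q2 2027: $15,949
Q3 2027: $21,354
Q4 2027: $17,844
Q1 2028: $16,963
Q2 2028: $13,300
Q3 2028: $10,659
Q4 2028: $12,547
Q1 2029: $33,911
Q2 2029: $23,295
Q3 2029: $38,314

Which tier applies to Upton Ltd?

Tier 3

Aggregate declared import value: $36,981 + $15,949 + $21,354 + $17,844 + $16,963 + $13,300 + $10,659 + $12,547 + $33,911 + $23,295 + $38,314 = $241,117.
$241,117 > $230,000, so Tier 3 applies.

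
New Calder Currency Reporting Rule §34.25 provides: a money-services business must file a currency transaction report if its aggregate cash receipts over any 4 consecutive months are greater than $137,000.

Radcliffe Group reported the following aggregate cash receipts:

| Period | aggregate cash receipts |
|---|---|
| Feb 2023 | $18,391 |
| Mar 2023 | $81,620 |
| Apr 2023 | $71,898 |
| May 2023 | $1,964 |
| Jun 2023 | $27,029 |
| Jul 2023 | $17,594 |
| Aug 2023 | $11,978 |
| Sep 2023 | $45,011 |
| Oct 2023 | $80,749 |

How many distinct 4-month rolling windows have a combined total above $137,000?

3

Feb 2023–May 2023: $18,391 + $81,620 + $71,898 + $1,964 = $173,873 (over)
Mar 2023–Jun 2023: $81,620 + $71,898 + $1,964 + $27,029 = $182,511 (over)
Apr 2023–Jul 2023: $71,898 + $1,964 + $27,029 + $17,594 = $118,485 (under)
May 2023–Aug 2023: $1,964 + $27,029 + $17,594 + $11,978 = $58,565 (under)
Jun 2023–Sep 2023: $27,029 + $17,594 + $11,978 + $45,011 = $101,612 (under)
Jul 2023–Oct 2023: $17,594 + $11,978 + $45,011 + $80,749 = $155,332 (over)
3 windows exceed the threshold.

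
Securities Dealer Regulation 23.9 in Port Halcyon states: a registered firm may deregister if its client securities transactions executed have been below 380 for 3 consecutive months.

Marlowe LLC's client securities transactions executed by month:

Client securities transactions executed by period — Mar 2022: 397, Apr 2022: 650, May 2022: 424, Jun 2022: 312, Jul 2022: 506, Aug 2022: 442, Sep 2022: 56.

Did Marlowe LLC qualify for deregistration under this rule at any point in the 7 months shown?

No

Months below 380: Jun 2022, Sep 2022.
Longest run of consecutive months below the threshold: 1.
1 < 3, so Marlowe LLC never became eligible.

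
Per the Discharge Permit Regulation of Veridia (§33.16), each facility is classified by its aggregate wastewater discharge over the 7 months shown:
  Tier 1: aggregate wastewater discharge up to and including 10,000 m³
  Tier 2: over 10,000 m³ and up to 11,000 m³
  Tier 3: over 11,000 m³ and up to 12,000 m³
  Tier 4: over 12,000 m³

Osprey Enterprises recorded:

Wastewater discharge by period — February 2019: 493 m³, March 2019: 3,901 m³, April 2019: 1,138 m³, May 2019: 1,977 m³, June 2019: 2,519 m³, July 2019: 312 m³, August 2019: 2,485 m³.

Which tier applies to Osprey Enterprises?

Tier 4

Aggregate wastewater discharge: 493 m³ + 3,901 m³ + 1,138 m³ + 1,977 m³ + 2,519 m³ + 312 m³ + 2,485 m³ = 12,825 m³.
12,825 m³ > 12,000 m³, so Tier 4 applies.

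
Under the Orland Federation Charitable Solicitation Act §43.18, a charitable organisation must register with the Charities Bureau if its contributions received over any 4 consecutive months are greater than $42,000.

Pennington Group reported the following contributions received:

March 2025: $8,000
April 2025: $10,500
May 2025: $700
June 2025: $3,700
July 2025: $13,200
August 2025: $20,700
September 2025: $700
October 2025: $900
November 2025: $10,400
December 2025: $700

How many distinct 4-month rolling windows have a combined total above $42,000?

0

March 2025–June 2025: $8,000 + $10,500 + $700 + $3,700 = $22,900 (under)
April 2025–July 2025: $10,500 + $700 + $3,700 + $13,200 = $28,100 (under)
May 2025–August 2025: $700 + $3,700 + $13,200 + $20,700 = $38,300 (under)
June 2025–September 2025: $3,700 + $13,200 + $20,700 + $700 = $38,300 (under)
July 2025–October 2025: $13,200 + $20,700 + $700 + $900 = $35,500 (under)
August 2025–November 2025: $20,700 + $700 + $900 + $10,400 = $32,700 (under)
September 2025–December 2025: $700 + $900 + $10,400 + $700 = $12,700 (under)
0 windows exceed the threshold.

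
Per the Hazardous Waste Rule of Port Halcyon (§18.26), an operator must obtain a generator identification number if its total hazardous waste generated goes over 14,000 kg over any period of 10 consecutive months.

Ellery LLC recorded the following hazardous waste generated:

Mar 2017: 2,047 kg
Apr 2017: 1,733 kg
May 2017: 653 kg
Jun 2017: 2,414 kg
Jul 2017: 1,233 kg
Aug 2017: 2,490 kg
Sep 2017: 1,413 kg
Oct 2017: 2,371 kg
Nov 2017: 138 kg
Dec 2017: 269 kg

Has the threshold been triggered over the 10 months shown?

Total hazardous waste generated: 2,047 kg + 1,733 kg + 653 kg + 2,414 kg + 1,233 kg + 2,490 kg + 1,413 kg + 2,371 kg + 138 kg + 269 kg = 14,761 kg.
14,761 kg > 14,000 kg, so the threshold is exceeded.

Yes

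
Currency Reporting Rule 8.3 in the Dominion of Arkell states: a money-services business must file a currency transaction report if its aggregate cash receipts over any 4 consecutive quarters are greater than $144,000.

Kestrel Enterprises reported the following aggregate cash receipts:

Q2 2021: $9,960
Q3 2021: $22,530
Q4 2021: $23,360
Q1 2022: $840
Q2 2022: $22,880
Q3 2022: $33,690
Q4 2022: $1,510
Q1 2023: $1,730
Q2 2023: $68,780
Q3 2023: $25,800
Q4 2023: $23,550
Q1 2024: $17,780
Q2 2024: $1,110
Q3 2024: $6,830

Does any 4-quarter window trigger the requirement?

No

Q2 2021–Q1 2022: $9,960 + $22,530 + $23,360 + $840 = $56,690 (under)
Q3 2021–Q2 2022: $22,530 + $23,360 + $840 + $22,880 = $69,610 (under)
Q4 2021–Q3 2022: $23,360 + $840 + $22,880 + $33,690 = $80,770 (under)
Q1 2022–Q4 2022: $840 + $22,880 + $33,690 + $1,510 = $58,920 (under)
Q2 2022–Q1 2023: $22,880 + $33,690 + $1,510 + $1,730 = $59,810 (under)
Q3 2022–Q2 2023: $33,690 + $1,510 + $1,730 + $68,780 = $105,710 (under)
Q4 2022–Q3 2023: $1,510 + $1,730 + $68,780 + $25,800 = $97,820 (under)
Q1 2023–Q4 2023: $1,730 + $68,780 + $25,800 + $23,550 = $119,860 (under)
Q2 2023–Q1 2024: $68,780 + $25,800 + $23,550 + $17,780 = $135,910 (under)
Q3 2023–Q2 2024: $25,800 + $23,550 + $17,780 + $1,110 = $68,240 (under)
Q4 2023–Q3 2024: $23,550 + $17,780 + $1,110 + $6,830 = $49,270 (under)
No window exceeds $144,000.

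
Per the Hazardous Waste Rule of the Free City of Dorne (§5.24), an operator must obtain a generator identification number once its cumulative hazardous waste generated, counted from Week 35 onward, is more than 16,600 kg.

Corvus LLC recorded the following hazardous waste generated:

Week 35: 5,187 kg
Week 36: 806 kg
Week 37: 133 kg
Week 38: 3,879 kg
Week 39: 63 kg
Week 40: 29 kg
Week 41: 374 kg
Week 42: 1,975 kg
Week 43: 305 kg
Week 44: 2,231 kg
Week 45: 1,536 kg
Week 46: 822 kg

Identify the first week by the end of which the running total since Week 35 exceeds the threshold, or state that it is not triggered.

Week 46

Through Week 35: 5,187 kg
Through Week 36: 5,993 kg
Through Week 37: 6,126 kg
Through Week 38: 10,005 kg
Through Week 39: 10,068 kg
Through Week 40: 10,097 kg
Through Week 41: 10,471 kg
Through Week 42: 12,446 kg
Through Week 43: 12,751 kg
Through Week 44: 14,982 kg
Through Week 45: 16,518 kg
Through Week 46: 17,340 kg ← exceeds threshold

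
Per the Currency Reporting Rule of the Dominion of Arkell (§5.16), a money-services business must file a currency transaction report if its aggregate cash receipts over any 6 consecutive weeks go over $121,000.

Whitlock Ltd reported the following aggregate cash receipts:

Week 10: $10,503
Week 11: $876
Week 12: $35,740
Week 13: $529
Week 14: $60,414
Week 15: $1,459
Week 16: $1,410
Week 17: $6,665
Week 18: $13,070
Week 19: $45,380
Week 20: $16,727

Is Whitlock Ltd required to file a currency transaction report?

Yes

Week 10–Week 15: $10,503 + $876 + $35,740 + $529 + $60,414 + $1,459 = $109,521 (under)
Week 11–Week 16: $876 + $35,740 + $529 + $60,414 + $1,459 + $1,410 = $100,428 (under)
Week 12–Week 17: $35,740 + $529 + $60,414 + $1,459 + $1,410 + $6,665 = $106,217 (under)
Week 13–Week 18: $529 + $60,414 + $1,459 + $1,410 + $6,665 + $13,070 = $83,547 (under)
Week 14–Week 19: $60,414 + $1,459 + $1,410 + $6,665 + $13,070 + $45,380 = $128,398 (over)
Week 15–Week 20: $1,459 + $1,410 + $6,665 + $13,070 + $45,380 + $16,727 = $84,711 (under)
At least one window exceeds $121,000.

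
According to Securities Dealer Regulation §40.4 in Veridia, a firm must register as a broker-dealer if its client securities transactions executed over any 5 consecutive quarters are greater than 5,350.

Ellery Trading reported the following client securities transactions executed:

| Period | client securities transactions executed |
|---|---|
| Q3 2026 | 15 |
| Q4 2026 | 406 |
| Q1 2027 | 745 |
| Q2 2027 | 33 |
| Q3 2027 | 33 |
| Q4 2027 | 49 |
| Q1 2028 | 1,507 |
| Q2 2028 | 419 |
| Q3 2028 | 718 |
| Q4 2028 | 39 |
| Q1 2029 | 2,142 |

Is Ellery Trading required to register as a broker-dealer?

Q3 2026–Q3 2027: 15 + 406 + 745 + 33 + 33 = 1,232 (under)
Q4 2026–Q4 2027: 406 + 745 + 33 + 33 + 49 = 1,266 (under)
Q1 2027–Q1 2028: 745 + 33 + 33 + 49 + 1,507 = 2,367 (under)
Q2 2027–Q2 2028: 33 + 33 + 49 + 1,507 + 419 = 2,041 (under)
Q3 2027–Q3 2028: 33 + 49 + 1,507 + 419 + 718 = 2,726 (under)
Q4 2027–Q4 2028: 49 + 1,507 + 419 + 718 + 39 = 2,732 (under)
Q1 2028–Q1 2029: 1,507 + 419 + 718 + 39 + 2,142 = 4,825 (under)
No window exceeds 5,350.

No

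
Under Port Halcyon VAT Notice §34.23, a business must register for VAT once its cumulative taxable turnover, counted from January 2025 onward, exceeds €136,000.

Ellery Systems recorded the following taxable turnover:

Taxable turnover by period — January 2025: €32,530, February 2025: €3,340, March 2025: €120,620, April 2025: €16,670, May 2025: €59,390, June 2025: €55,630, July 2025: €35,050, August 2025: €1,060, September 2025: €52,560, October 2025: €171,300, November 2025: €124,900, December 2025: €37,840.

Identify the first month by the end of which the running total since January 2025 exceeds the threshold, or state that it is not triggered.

March 2025

Through January 2025: €32,530
Through February 2025: €35,870
Through March 2025: €156,490 ← exceeds threshold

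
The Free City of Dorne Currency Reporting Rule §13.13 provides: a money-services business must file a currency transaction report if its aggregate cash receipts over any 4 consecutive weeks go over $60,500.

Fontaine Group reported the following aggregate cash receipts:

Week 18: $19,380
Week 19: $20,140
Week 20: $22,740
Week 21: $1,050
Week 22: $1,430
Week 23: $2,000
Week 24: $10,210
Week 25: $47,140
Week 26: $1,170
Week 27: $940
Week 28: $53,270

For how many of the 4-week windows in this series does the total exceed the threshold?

Week 18–Week 21: $19,380 + $20,140 + $22,740 + $1,050 = $63,310 (over)
Week 19–Week 22: $20,140 + $22,740 + $1,050 + $1,430 = $45,360 (under)
Week 20–Week 23: $22,740 + $1,050 + $1,430 + $2,000 = $27,220 (under)
Week 21–Week 24: $1,050 + $1,430 + $2,000 + $10,210 = $14,690 (under)
Week 22–Week 25: $1,430 + $2,000 + $10,210 + $47,140 = $60,780 (over)
Week 23–Week 26: $2,000 + $10,210 + $47,140 + $1,170 = $60,520 (over)
Week 24–Week 27: $10,210 + $47,140 + $1,170 + $940 = $59,460 (under)
Week 25–Week 28: $47,140 + $1,170 + $940 + $53,270 = $102,520 (over)
4 windows exceed the threshold.

4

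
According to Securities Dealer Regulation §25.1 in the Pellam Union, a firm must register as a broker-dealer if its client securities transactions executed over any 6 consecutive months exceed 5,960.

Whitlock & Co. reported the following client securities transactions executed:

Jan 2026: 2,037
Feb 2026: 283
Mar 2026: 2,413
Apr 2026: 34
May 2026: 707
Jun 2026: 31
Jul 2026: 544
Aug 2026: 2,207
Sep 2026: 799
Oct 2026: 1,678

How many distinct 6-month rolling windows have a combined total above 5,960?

1

Jan 2026–Jun 2026: 2,037 + 283 + 2,413 + 34 + 707 + 31 = 5,505 (under)
Feb 2026–Jul 2026: 283 + 2,413 + 34 + 707 + 31 + 544 = 4,012 (under)
Mar 2026–Aug 2026: 2,413 + 34 + 707 + 31 + 544 + 2,207 = 5,936 (under)
Apr 2026–Sep 2026: 34 + 707 + 31 + 544 + 2,207 + 799 = 4,322 (under)
May 2026–Oct 2026: 707 + 31 + 544 + 2,207 + 799 + 1,678 = 5,966 (over)
1 window exceeds the threshold.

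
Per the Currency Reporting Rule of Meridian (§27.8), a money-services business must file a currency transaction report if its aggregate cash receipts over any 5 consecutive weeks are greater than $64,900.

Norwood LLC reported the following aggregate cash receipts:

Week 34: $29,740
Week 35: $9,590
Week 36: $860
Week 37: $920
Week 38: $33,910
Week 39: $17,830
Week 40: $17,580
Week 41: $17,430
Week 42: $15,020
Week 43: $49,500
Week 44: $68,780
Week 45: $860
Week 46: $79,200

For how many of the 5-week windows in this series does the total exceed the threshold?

Week 34–Week 38: $29,740 + $9,590 + $860 + $920 + $33,910 = $75,020 (over)
Week 35–Week 39: $9,590 + $860 + $920 + $33,910 + $17,830 = $63,110 (under)
Week 36–Week 40: $860 + $920 + $33,910 + $17,830 + $17,580 = $71,100 (over)
Week 37–Week 41: $920 + $33,910 + $17,830 + $17,580 + $17,430 = $87,670 (over)
Week 38–Week 42: $33,910 + $17,830 + $17,580 + $17,430 + $15,020 = $101,770 (over)
Week 39–Week 43: $17,830 + $17,580 + $17,430 + $15,020 + $49,500 = $117,360 (over)
Week 40–Week 44: $17,580 + $17,430 + $15,020 + $49,500 + $68,780 = $168,310 (over)
Week 41–Week 45: $17,430 + $15,020 + $49,500 + $68,780 + $860 = $151,590 (over)
Week 42–Week 46: $15,020 + $49,500 + $68,780 + $860 + $79,200 = $213,360 (over)
8 windows exceed the threshold.

8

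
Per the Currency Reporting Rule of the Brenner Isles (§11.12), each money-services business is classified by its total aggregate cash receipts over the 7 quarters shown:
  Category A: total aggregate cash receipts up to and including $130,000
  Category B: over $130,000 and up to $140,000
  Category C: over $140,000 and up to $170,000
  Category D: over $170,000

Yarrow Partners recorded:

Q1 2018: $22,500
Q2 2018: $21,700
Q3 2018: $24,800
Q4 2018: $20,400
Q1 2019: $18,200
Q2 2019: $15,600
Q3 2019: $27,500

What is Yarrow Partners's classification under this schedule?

Total aggregate cash receipts: $22,500 + $21,700 + $24,800 + $20,400 + $18,200 + $15,600 + $27,500 = $150,700.
$140,000 < $150,700 ≤ $170,000, so Category C applies.

Category C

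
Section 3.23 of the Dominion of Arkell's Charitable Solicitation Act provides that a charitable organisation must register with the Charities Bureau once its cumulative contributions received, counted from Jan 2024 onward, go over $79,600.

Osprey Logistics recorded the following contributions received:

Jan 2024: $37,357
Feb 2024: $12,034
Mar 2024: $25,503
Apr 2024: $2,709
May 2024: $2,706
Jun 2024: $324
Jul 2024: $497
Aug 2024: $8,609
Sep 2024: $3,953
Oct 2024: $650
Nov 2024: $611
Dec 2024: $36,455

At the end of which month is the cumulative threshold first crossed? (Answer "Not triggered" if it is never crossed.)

Through Jan 2024: $37,357
Through Feb 2024: $49,391
Through Mar 2024: $74,894
Through Apr 2024: $77,603
Through May 2024: $80,309 ← exceeds threshold

May 2024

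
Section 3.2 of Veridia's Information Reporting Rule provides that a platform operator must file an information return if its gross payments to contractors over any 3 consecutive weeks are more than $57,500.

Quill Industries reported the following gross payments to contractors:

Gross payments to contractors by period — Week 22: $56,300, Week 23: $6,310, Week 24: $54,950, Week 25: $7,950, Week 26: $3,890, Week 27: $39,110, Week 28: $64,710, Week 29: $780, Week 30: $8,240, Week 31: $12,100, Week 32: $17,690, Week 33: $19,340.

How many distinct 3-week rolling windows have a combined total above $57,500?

6

Week 22–Week 24: $56,300 + $6,310 + $54,950 = $117,560 (over)
Week 23–Week 25: $6,310 + $54,950 + $7,950 = $69,210 (over)
Week 24–Week 26: $54,950 + $7,950 + $3,890 = $66,790 (over)
Week 25–Week 27: $7,950 + $3,890 + $39,110 = $50,950 (under)
Week 26–Week 28: $3,890 + $39,110 + $64,710 = $107,710 (over)
Week 27–Week 29: $39,110 + $64,710 + $780 = $104,600 (over)
Week 28–Week 30: $64,710 + $780 + $8,240 = $73,730 (over)
Week 29–Week 31: $780 + $8,240 + $12,100 = $21,120 (under)
Week 30–Week 32: $8,240 + $12,100 + $17,690 = $38,030 (under)
Week 31–Week 33: $12,100 + $17,690 + $19,340 = $49,130 (under)
6 windows exceed the threshold.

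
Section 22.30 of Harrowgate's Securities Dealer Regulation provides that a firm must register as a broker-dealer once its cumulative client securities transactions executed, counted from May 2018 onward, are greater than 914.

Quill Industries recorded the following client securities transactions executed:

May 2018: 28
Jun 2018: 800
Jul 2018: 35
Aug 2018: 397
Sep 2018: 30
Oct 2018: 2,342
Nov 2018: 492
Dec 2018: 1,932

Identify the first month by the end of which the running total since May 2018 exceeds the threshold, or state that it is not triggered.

Aug 2018

Through May 2018: 28
Through Jun 2018: 828
Through Jul 2018: 863
Through Aug 2018: 1,260 ← exceeds threshold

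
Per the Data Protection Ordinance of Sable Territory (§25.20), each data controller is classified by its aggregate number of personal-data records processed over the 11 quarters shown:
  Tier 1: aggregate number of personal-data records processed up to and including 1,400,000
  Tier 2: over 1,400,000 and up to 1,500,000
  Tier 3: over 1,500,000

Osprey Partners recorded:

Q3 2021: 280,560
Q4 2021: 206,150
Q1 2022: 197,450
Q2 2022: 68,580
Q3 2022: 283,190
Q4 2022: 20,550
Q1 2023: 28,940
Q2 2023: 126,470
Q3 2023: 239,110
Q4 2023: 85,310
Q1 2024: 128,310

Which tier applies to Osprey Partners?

Tier 3

Aggregate number of personal-data records processed: 280,560 + 206,150 + 197,450 + 68,580 + 283,190 + 20,550 + 28,940 + 126,470 + 239,110 + 85,310 + 128,310 = 1,664,620.
1,664,620 > 1,500,000, so Tier 3 applies.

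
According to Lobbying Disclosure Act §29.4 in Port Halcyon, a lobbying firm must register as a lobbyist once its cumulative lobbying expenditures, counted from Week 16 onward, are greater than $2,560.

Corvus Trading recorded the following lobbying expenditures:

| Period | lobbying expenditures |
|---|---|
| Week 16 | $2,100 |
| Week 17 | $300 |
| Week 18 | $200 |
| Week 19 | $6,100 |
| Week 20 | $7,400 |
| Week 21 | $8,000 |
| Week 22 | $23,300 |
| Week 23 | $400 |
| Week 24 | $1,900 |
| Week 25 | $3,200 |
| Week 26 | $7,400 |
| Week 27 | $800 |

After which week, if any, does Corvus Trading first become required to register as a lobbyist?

Through Week 16: $2,100
Through Week 17: $2,400
Through Week 18: $2,600 ← exceeds threshold

Week 18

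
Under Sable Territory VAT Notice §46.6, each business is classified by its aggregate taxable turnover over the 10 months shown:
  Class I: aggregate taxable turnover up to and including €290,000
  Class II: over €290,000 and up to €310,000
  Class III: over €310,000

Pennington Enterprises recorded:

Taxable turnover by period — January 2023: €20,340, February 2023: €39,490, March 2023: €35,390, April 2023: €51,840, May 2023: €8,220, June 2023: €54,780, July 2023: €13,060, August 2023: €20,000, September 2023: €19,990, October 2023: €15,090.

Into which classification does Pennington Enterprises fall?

Class I

Aggregate taxable turnover: €20,340 + €39,490 + €35,390 + €51,840 + €8,220 + €54,780 + €13,060 + €20,000 + €19,990 + €15,090 = €278,200.
€278,200 ≤ €290,000, so Class I applies.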